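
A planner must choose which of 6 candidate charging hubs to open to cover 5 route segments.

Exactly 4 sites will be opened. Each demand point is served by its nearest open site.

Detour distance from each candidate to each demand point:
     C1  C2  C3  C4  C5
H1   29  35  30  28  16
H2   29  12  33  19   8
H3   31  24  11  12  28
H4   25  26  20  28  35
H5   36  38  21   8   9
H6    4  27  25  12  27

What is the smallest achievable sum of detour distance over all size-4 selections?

43

Open {H2, H3, H5, H6}.
  C1→H6 4, C2→H2 12, C3→H3 11, C4→H5 8, C5→H2 8  ⇒ total 43.
Compare {H1, H2, H3, H6}: total 47.
Compare {H2, H3, H4, H6}: total 47.
No size-4 selection does better; minimum is 43.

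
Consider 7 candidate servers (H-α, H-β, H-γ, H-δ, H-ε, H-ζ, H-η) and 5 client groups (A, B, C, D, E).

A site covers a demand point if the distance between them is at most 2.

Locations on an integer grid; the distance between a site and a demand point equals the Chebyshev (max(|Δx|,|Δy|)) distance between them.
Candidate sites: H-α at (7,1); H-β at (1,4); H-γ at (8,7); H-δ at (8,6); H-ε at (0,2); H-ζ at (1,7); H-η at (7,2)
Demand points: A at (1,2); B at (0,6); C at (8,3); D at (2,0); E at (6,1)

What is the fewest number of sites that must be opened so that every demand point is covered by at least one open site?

3

Coverage sets (demand points within 2 of each site):
  H-α: {C, E}
  H-β: {A, B}
  H-γ: {}
  H-δ: {}
  H-ε: {A, D}
  H-ζ: {B}
  H-η: {C, E}
No 2 sites suffice: every size-2 union leaves at least one demand point uncovered.
But {H-α, H-β, H-ε} covers everything, so the minimum is 3.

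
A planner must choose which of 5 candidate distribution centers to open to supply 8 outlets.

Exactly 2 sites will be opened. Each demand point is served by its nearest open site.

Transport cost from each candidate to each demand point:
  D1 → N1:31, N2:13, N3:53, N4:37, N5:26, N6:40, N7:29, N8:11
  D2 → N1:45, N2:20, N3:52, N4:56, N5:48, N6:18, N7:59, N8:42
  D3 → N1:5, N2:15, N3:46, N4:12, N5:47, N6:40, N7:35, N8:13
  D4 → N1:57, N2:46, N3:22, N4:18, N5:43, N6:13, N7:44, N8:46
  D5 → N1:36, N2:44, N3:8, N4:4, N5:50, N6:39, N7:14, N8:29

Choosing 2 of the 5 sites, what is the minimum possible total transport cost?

145

Open {D3, D5}.
  N1→D3 5, N2→D3 15, N3→D5 8, N4→D5 4, N5→D3 47, N6→D5 39, N7→D5 14, N8→D3 13  ⇒ total 145.
Compare {D1, D5}: total 146.
Compare {D3, D4}: total 158.
No size-2 selection does better; minimum is 145.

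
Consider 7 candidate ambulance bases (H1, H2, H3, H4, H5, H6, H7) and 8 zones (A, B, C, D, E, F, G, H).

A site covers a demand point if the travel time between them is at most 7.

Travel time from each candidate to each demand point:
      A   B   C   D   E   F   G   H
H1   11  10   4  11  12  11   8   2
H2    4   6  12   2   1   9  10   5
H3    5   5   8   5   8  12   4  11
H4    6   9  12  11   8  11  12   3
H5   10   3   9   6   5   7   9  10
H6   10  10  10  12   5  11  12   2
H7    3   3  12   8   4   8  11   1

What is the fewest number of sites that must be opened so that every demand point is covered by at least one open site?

3

Coverage sets (demand points within 7 of each site):
  H1: {C, H}
  H2: {A, B, D, E, H}
  H3: {A, B, D, G}
  H4: {A, H}
  H5: {B, D, E, F}
  H6: {E, H}
  H7: {A, B, E, H}
No 2 sites suffice: every size-2 union leaves at least one demand point uncovered.
But {H1, H3, H5} covers everything, so the minimum is 3.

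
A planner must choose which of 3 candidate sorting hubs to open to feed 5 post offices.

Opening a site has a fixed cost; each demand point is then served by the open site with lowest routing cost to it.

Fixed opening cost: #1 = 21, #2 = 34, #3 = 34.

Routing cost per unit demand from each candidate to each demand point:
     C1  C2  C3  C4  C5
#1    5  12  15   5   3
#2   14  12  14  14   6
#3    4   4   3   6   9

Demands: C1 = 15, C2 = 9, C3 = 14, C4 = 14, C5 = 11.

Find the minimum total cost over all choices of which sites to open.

Open {#1, #3}: assign each demand point to its cheapest open site.
  C1→#3 15×4=60, C2→#3 9×4=36, C3→#3 14×3=42, C4→#1 14×5=70, C5→#1 11×3=33
  routing cost 241, fixed 55 → total 296.
Compare {#1, #2, #3}: routing cost 241 + fixed 89 = 330.
Compare {#3}: routing cost 321 + fixed 34 = 355.
Compare {#2, #3}: routing cost 288 + fixed 68 = 356.
All other subsets cost ≥ 330. Minimum total cost: 296.

296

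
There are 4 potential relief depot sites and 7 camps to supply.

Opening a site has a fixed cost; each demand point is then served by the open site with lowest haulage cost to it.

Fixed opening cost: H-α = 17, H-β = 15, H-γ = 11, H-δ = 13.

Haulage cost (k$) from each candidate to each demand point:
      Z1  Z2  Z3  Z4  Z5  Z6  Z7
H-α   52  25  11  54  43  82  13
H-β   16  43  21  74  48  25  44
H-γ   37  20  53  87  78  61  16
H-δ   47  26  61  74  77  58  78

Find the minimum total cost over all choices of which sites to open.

219

Open {H-α, H-β}: assign each demand point to its cheapest open site.
  Z1→H-β 16, Z2→H-α 25, Z3→H-α 11, Z4→H-α 54, Z5→H-α 43, Z6→H-β 25, Z7→H-α 13
  haulage cost 187, fixed 32 → total 219.
Compare {H-α, H-β, H-γ}: haulage cost 182 + fixed 43 = 225.
Compare {H-α, H-β, H-δ}: haulage cost 187 + fixed 45 = 232.
Compare {H-α, H-β, H-γ, H-δ}: haulage cost 182 + fixed 56 = 238.
All other subsets cost ≥ 225. Minimum total cost: 219.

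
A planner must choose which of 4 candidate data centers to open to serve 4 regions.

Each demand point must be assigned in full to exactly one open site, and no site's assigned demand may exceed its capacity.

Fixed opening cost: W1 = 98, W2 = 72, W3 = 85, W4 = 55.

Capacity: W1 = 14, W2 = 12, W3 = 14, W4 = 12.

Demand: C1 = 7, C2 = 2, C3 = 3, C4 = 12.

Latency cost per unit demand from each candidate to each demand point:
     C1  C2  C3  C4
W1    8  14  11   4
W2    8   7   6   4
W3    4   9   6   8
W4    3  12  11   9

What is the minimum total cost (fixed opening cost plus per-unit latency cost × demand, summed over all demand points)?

253

Open {W2, W4}; cheapest assignment that respects the capacities:
  W2 (cap 12, load 12): C4 — cost 12×4 = 48
  W4 (cap 12, load 12): C1, C2, C3 — cost 7×3 + 2×12 + 3×11 = 78
  Shipping 126, fixed 127 → total 253.
  Any other capacity-feasible assignment to {W2, W4} ships for at least 126.
Compare {W2, W3}: its best feasible assignment gives total 269.
Compare {W1, W4}: its best feasible assignment gives total 279.
Every other set of open sites that can feasibly serve all demand totals ≥ 269 even under its best assignment. Minimum: 253.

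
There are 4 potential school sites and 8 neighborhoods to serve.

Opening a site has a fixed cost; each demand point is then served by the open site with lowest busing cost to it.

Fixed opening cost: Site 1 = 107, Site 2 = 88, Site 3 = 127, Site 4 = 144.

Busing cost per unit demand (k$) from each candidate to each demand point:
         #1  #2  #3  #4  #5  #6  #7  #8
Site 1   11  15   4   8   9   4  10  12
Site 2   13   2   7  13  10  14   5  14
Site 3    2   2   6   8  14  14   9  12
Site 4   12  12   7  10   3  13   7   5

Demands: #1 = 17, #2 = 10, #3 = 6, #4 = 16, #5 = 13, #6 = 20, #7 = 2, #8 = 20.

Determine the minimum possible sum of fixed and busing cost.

817

Open {Site 1, Site 3, Site 4}: assign each demand point to its cheapest open site.
  #1→Site 3 17×2=34, #2→Site 3 10×2=20, #3→Site 1 6×4=24, #4→Site 1 16×8=128, #5→Site 4 13×3=39, #6→Site 1 20×4=80, #7→Site 4 2×7=14, #8→Site 4 20×5=100
  busing cost 439, fixed 378 → total 817.
Compare {Site 1, Site 3}: busing cost 661 + fixed 234 = 895.
Compare {Site 1, Site 2, Site 3, Site 4}: busing cost 435 + fixed 466 = 901.
Compare {Site 3, Site 4}: busing cost 631 + fixed 271 = 902.
All other subsets cost ≥ 895. Minimum total cost: 817.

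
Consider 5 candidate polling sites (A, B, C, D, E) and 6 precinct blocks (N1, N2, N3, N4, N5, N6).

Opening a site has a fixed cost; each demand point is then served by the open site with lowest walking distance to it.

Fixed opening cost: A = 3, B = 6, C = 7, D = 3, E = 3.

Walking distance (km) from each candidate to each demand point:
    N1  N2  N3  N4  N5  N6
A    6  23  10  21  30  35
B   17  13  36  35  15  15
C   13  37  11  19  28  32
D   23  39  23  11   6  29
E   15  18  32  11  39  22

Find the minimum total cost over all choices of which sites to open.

73

Open {A, B, D}: assign each demand point to its cheapest open site.
  N1→A 6, N2→B 13, N3→A 10, N4→D 11, N5→D 6, N6→B 15
  walking distance 61, fixed 12 → total 73.
Compare {A, B, D, E}: walking distance 61 + fixed 15 = 76.
Compare {A, B, C, D}: walking distance 61 + fixed 19 = 80.
Compare {A, B, E}: walking distance 70 + fixed 12 = 82.
All other subsets cost ≥ 76. Minimum total cost: 73.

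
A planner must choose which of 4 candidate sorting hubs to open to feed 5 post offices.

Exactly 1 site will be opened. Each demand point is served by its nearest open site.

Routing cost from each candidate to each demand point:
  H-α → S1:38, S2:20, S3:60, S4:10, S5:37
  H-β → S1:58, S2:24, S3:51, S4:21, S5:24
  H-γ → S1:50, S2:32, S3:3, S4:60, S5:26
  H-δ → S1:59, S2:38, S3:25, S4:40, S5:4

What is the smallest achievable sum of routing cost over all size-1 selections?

165

Open {H-α}.
  S1→H-α 38, S2→H-α 20, S3→H-α 60, S4→H-α 10, S5→H-α 37  ⇒ total 165.
Compare {H-δ}: total 166.
Compare {H-γ}: total 171.
No size-1 selection does better; minimum is 165.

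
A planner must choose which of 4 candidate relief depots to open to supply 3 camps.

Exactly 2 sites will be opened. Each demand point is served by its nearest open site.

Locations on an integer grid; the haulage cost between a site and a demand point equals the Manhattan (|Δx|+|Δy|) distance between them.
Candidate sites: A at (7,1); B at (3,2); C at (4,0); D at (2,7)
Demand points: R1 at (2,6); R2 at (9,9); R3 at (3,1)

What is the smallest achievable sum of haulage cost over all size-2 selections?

11

Open {B, D}.
  R1→D 1, R2→D 9, R3→B 1  ⇒ total 11.
Compare {C, D}: total 12.
Compare {A, D}: total 14.
No size-2 selection does better; minimum is 11.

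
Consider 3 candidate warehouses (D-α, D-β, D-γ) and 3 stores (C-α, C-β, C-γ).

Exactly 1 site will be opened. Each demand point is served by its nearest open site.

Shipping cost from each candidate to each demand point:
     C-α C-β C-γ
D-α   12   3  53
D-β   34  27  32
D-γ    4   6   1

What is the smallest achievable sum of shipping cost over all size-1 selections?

11

Open {D-γ}.
  C-α→D-γ 4, C-β→D-γ 6, C-γ→D-γ 1  ⇒ total 11.
Compare {D-α}: total 68.
Compare {D-β}: total 93.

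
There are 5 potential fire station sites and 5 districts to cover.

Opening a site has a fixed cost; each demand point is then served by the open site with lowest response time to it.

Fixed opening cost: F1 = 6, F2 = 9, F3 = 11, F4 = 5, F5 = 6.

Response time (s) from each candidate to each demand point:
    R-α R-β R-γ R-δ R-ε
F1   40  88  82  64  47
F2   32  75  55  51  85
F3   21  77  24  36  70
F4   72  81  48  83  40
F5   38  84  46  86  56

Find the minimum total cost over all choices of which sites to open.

Open {F3, F4}: assign each demand point to its cheapest open site.
  R-α→F3 21, R-β→F3 77, R-γ→F3 24, R-δ→F3 36, R-ε→F4 40
  response time 198, fixed 16 → total 214.
Compare {F1, F3, F4}: response time 198 + fixed 22 = 220.
Compare {F3, F4, F5}: response time 198 + fixed 22 = 220.
Compare {F2, F3, F4}: response time 196 + fixed 25 = 221.
All other subsets cost ≥ 220. Minimum total cost: 214.

214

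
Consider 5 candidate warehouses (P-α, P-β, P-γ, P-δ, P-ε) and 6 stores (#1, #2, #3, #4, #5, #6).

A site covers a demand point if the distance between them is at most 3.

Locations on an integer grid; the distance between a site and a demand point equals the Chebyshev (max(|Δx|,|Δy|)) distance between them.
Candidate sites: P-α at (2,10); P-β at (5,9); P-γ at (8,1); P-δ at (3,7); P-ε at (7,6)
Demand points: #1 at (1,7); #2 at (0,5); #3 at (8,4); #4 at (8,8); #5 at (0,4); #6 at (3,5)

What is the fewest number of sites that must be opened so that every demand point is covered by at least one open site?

2

Coverage sets (demand points within 3 of each site):
  P-α: {#1}
  P-β: {#4}
  P-γ: {#3}
  P-δ: {#1, #2, #5, #6}
  P-ε: {#3, #4}
No single site covers all 6 demand points.
But {P-δ, P-ε} covers everything, so the minimum is 2.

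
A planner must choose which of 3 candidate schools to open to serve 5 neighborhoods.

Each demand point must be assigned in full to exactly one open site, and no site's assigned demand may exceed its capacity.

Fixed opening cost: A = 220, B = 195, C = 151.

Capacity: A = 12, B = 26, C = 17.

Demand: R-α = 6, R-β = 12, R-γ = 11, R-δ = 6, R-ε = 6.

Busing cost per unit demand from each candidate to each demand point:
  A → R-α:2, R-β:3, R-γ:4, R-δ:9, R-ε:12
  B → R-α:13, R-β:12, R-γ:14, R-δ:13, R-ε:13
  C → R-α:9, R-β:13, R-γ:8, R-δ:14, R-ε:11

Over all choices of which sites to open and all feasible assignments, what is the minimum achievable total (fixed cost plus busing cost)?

788

Open {B, C}; cheapest assignment that respects the capacities:
  B (cap 26, load 24): R-β, R-δ, R-ε — cost 12×12 + 6×13 + 6×13 = 300
  C (cap 17, load 17): R-α, R-γ — cost 6×9 + 11×8 = 142
  Shipping 442, fixed 346 → total 788.
  Any other capacity-feasible assignment to {B, C} ships for at least 442.
Compare {A, B, C}: its best feasible assignment gives total 900.
Every other set of open sites that can feasibly serve all demand totals ≥ 900 even under its best assignment. Minimum: 788.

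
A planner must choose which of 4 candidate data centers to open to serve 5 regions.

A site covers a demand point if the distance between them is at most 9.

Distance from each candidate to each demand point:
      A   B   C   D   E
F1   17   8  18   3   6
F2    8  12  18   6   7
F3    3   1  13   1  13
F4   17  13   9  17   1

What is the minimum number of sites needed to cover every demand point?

2

Coverage sets (demand points within 9 of each site):
  F1: {B, D, E}
  F2: {A, D, E}
  F3: {A, B, D}
  F4: {C, E}
No single site covers all 5 demand points.
But {F3, F4} covers everything, so the minimum is 2.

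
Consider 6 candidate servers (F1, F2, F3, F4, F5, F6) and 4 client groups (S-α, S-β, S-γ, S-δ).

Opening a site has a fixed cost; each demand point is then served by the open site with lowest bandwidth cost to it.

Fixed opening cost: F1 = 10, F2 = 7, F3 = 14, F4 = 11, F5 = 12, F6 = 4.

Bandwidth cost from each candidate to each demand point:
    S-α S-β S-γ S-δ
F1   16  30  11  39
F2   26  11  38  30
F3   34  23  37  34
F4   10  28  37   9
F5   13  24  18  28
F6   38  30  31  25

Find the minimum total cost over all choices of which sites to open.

Open {F1, F2, F4}: assign each demand point to its cheapest open site.
  S-α→F4 10, S-β→F2 11, S-γ→F1 11, S-δ→F4 9
  bandwidth cost 41, fixed 28 → total 69.
Compare {F1, F2, F4, F6}: bandwidth cost 41 + fixed 32 = 73.
Compare {F2, F4, F5}: bandwidth cost 48 + fixed 30 = 78.
Compare {F1, F4}: bandwidth cost 58 + fixed 21 = 79.
All other subsets cost ≥ 73. Minimum total cost: 69.

69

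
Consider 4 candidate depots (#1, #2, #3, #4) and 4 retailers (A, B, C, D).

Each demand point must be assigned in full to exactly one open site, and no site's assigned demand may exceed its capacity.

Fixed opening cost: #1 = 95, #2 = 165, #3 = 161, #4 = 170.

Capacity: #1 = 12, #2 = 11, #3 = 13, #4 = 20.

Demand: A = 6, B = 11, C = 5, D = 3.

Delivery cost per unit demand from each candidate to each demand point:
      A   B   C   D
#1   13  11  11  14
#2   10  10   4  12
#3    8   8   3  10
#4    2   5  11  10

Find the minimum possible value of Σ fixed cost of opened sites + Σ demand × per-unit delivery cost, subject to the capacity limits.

417

Open {#1, #4}; cheapest assignment that respects the capacities:
  #1 (cap 12, load 5): C — cost 5×11 = 55
  #4 (cap 20, load 20): A, B, D — cost 6×2 + 11×5 + 3×10 = 97
  Shipping 152, fixed 265 → total 417.
  Any other capacity-feasible assignment to {#1, #4} ships for at least 152.
Compare {#3, #4}: its best feasible assignment gives total 443.
Compare {#2, #4}: its best feasible assignment gives total 452.
Every other set of open sites that can feasibly serve all demand totals ≥ 443 even under its best assignment. Minimum: 417.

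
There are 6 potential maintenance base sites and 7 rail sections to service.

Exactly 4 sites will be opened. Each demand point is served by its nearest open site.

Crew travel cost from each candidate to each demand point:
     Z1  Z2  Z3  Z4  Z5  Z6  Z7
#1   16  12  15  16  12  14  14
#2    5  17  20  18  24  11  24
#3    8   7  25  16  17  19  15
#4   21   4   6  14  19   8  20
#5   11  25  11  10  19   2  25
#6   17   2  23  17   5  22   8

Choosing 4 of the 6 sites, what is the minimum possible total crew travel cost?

Open {#2, #4, #5, #6}.
  Z1→#2 5, Z2→#6 2, Z3→#4 6, Z4→#5 10, Z5→#6 5, Z6→#5 2, Z7→#6 8  ⇒ total 38.
Compare {#3, #4, #5, #6}: total 41.
Compare {#1, #2, #5, #6}: total 43.
No size-4 selection does better; minimum is 38.

38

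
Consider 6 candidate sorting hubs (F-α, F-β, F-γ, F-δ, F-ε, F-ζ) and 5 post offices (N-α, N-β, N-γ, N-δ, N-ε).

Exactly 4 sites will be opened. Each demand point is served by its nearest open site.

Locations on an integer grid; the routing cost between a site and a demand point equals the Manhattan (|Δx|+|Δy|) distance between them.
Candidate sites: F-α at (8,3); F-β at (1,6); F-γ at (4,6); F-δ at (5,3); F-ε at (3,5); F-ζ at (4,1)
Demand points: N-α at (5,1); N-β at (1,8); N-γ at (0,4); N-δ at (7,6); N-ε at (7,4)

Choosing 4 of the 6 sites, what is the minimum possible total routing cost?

11

Open {F-α, F-β, F-γ, F-ζ}.
  N-α→F-ζ 1, N-β→F-β 2, N-γ→F-β 3, N-δ→F-γ 3, N-ε→F-α 2  ⇒ total 11.
Compare {F-α, F-β, F-γ, F-δ}: total 12.
Compare {F-α, F-β, F-δ, F-ζ}: total 12.
No size-4 selection does better; minimum is 11.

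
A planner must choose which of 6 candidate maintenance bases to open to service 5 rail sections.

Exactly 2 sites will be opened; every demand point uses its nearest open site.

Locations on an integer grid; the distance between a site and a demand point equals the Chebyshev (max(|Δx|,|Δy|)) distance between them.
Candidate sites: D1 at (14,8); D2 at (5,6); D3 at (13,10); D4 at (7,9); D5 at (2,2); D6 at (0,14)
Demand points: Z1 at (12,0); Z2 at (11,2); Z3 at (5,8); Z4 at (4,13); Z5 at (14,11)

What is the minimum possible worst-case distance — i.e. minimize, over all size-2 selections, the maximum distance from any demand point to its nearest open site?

7

Open {D1, D2}.
  Farthest demand point is Z1 at distance 7 (to D2); all others are ≤ 7.
With {D2, D3} the worst case is 7.
With {D2, D4} the worst case is 7.
No size-2 selection achieves below 7.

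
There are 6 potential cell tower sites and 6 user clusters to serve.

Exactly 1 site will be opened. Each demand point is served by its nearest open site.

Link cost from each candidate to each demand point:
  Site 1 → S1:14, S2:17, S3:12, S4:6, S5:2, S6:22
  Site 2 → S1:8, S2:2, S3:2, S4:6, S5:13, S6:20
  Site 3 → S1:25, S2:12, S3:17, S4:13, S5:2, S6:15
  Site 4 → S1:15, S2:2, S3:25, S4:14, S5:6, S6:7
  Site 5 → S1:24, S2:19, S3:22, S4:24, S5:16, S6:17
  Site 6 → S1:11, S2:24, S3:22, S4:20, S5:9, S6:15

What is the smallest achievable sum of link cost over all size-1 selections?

Open {Site 2}.
  S1→Site 2 8, S2→Site 2 2, S3→Site 2 2, S4→Site 2 6, S5→Site 2 13, S6→Site 2 20  ⇒ total 51.
Compare {Site 4}: total 69.
Compare {Site 1}: total 73.
No size-1 selection does better; minimum is 51.

51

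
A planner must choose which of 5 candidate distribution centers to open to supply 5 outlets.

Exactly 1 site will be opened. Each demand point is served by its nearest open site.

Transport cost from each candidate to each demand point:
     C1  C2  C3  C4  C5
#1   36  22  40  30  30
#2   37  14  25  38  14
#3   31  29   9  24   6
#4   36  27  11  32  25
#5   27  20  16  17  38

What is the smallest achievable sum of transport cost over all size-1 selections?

Open {#3}.
  C1→#3 31, C2→#3 29, C3→#3 9, C4→#3 24, C5→#3 6  ⇒ total 99.
Compare {#5}: total 118.
Compare {#2}: total 128.
No size-1 selection does better; minimum is 99.

99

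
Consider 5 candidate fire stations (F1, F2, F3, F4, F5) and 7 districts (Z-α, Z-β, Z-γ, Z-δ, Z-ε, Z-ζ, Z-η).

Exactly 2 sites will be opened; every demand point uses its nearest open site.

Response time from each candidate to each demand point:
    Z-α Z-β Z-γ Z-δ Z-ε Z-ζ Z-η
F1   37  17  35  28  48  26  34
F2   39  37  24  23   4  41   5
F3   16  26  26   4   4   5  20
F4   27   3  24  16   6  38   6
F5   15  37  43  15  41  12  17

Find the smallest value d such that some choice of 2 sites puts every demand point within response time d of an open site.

24

Open {F3, F4}.
  Farthest demand point is Z-γ at response time 24 (to F4); all others are ≤ 24.
With {F4, F5} the worst case is 24.
With {F1, F3} the worst case is 26.
No size-2 selection achieves below 24.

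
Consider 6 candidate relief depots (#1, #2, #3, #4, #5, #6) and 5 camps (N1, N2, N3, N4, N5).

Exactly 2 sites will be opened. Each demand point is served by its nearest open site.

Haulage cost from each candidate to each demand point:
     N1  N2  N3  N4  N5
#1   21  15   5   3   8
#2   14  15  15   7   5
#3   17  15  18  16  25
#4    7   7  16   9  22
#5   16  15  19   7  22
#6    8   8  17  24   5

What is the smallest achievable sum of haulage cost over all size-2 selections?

Open {#1, #6}.
  N1→#6 8, N2→#6 8, N3→#1 5, N4→#1 3, N5→#6 5  ⇒ total 29.
Compare {#1, #4}: total 30.
Compare {#2, #4}: total 41.
No size-2 selection does better; minimum is 29.

29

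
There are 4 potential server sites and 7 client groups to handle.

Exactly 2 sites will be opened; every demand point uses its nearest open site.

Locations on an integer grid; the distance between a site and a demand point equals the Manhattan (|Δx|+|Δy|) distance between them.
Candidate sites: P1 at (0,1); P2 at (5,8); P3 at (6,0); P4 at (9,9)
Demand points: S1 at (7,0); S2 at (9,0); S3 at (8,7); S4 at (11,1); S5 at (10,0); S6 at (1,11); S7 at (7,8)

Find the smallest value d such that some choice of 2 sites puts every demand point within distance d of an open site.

Open {P2, P3}.
  Farthest demand point is S6 at distance 7 (to P2); all others are ≤ 7.
With {P1, P4} the worst case is 10.
With {P2, P4} the worst case is 10.
No size-2 selection achieves below 7.

7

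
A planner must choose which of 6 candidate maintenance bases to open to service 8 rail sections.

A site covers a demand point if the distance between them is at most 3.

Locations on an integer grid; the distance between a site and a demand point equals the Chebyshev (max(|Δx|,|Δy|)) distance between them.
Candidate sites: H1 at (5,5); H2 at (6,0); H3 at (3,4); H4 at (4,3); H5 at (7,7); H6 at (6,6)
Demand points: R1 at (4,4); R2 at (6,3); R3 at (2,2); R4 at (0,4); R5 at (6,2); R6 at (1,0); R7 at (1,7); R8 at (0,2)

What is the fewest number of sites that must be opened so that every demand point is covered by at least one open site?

2

Coverage sets (demand points within 3 of each site):
  H1: {R1, R2, R3, R5}
  H2: {R2, R5}
  H3: {R1, R2, R3, R4, R5, R7, R8}
  H4: {R1, R2, R3, R5, R6}
  H5: {R1}
  H6: {R1, R2}
No single site covers all 8 demand points.
But {H3, H4} covers everything, so the minimum is 2.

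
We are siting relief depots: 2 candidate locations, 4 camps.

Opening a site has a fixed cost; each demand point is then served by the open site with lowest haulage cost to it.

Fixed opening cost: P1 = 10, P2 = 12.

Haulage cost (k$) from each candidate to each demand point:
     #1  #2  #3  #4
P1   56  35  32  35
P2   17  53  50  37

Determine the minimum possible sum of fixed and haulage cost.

141

Open {P1, P2}: assign each demand point to its cheapest open site.
  #1→P2 17, #2→P1 35, #3→P1 32, #4→P1 35
  haulage cost 119, fixed 22 → total 141.
Compare {P1}: haulage cost 158 + fixed 10 = 168.
Compare {P2}: haulage cost 157 + fixed 12 = 169.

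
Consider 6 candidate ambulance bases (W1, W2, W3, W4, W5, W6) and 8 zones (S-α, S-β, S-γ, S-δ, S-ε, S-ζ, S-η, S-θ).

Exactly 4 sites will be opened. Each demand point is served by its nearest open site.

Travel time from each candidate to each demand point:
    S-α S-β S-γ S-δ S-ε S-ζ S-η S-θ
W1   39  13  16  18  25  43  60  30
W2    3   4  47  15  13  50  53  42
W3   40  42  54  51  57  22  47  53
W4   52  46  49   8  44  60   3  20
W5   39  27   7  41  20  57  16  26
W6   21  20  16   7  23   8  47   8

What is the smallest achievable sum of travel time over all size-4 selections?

Open {W2, W4, W5, W6}.
  S-α→W2 3, S-β→W2 4, S-γ→W5 7, S-δ→W6 7, S-ε→W2 13, S-ζ→W6 8, S-η→W4 3, S-θ→W6 8  ⇒ total 53.
Compare {W1, W2, W4, W6}: total 62.
Compare {W2, W3, W4, W6}: total 62.
No size-4 selection does better; minimum is 53.

53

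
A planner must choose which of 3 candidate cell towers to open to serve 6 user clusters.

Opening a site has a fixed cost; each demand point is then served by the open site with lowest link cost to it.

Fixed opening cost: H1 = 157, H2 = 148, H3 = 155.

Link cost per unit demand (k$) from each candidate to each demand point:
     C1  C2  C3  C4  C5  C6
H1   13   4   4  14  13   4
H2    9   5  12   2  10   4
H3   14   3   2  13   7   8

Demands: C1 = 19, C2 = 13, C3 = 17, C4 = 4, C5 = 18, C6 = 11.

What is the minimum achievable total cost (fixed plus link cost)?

725

Open {H2, H3}: assign each demand point to its cheapest open site.
  C1→H2 19×9=171, C2→H3 13×3=39, C3→H3 17×2=34, C4→H2 4×2=8, C5→H3 18×7=126, C6→H2 11×4=44
  link cost 422, fixed 303 → total 725.
Compare {H3}: link cost 605 + fixed 155 = 760.
Compare {H2}: link cost 672 + fixed 148 = 820.
Compare {H1, H2}: link cost 523 + fixed 305 = 828.
All other subsets cost ≥ 760. Minimum total cost: 725.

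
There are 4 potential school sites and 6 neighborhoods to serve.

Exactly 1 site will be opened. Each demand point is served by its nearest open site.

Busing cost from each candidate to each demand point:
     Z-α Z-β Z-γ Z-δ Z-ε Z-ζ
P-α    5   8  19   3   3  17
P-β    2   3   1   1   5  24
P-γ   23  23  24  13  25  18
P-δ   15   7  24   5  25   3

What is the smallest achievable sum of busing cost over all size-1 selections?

Open {P-β}.
  Z-α→P-β 2, Z-β→P-β 3, Z-γ→P-β 1, Z-δ→P-β 1, Z-ε→P-β 5, Z-ζ→P-β 24  ⇒ total 36.
Compare {P-α}: total 55.
Compare {P-δ}: total 79.
No size-1 selection does better; minimum is 36.

36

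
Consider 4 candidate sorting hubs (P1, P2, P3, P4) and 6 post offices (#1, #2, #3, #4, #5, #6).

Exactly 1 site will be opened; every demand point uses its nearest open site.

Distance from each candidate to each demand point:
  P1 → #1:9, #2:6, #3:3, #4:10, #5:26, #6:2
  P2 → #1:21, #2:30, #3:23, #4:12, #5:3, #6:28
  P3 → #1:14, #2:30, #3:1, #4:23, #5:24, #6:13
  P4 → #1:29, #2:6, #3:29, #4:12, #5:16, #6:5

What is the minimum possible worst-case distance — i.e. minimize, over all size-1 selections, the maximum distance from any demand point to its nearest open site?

Open {P1}.
  Farthest demand point is #5 at distance 26 (to P1); all others are ≤ 26.
With {P4} the worst case is 29.
With {P2} the worst case is 30.
No size-1 selection achieves below 26.

26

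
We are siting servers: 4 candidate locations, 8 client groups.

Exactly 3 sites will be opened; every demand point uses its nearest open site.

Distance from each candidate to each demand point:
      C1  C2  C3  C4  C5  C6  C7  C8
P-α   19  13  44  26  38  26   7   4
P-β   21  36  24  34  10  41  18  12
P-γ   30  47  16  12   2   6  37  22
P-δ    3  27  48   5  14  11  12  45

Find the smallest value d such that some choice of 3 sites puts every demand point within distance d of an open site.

Open {P-α, P-γ, P-δ}.
  Farthest demand point is C3 at distance 16 (to P-γ); all others are ≤ 16.
With {P-α, P-β, P-γ} the worst case is 19.
With {P-α, P-β, P-δ} the worst case is 24.
No size-3 selection achieves below 16.

16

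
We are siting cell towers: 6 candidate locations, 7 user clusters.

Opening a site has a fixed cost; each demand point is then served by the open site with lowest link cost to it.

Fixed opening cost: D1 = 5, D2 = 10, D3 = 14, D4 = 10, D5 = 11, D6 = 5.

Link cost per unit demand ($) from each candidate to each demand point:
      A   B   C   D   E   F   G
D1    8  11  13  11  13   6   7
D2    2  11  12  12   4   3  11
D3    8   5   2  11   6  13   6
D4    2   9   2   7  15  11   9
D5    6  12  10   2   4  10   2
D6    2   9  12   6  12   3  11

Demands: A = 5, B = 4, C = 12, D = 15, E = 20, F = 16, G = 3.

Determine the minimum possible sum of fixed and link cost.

Open {D3, D5, D6}: assign each demand point to its cheapest open site.
  A→D6 5×2=10, B→D3 4×5=20, C→D3 12×2=24, D→D5 15×2=30, E→D5 20×4=80, F→D6 16×3=48, G→D5 3×2=6
  link cost 218, fixed 30 → total 248.
Compare {D2, D3, D5}: link cost 218 + fixed 35 = 253.
Compare {D1, D3, D5, D6}: link cost 218 + fixed 35 = 253.
Compare {D1, D2, D3, D5}: link cost 218 + fixed 40 = 258.
All other subsets cost ≥ 253. Minimum total cost: 248.

248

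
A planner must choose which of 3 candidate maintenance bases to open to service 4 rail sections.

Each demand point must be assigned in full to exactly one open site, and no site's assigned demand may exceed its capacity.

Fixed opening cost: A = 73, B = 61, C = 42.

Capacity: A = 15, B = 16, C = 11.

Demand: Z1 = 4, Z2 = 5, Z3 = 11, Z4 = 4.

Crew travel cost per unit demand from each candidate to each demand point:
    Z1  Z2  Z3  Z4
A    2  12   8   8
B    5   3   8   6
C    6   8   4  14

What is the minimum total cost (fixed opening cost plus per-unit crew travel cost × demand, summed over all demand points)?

206

Open {B, C}; cheapest assignment that respects the capacities:
  B (cap 16, load 13): Z1, Z2, Z4 — cost 4×5 + 5×3 + 4×6 = 59
  C (cap 11, load 11): Z3 — cost 11×4 = 44
  Shipping 103, fixed 103 → total 206.
  Any other capacity-feasible assignment to {B, C} ships for at least 103.
Compare {A, C}: its best feasible assignment gives total 259.
Compare {A, B, C}: its best feasible assignment gives total 267.
Every other set of open sites that can feasibly serve all demand totals ≥ 259 even under its best assignment. Minimum: 206.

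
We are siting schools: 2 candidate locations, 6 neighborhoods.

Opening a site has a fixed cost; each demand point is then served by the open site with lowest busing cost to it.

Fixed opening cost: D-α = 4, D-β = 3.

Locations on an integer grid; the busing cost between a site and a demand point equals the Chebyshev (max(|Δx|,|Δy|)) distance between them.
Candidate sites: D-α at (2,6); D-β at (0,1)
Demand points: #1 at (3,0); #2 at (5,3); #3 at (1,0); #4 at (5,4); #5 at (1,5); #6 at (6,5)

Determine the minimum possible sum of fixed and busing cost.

22

Open {D-α, D-β}: assign each demand point to its cheapest open site.
  #1→D-β 3, #2→D-α 3, #3→D-β 1, #4→D-α 3, #5→D-α 1, #6→D-α 4
  busing cost 15, fixed 7 → total 22.
Compare {D-α}: busing cost 23 + fixed 4 = 27.
Compare {D-β}: busing cost 24 + fixed 3 = 27.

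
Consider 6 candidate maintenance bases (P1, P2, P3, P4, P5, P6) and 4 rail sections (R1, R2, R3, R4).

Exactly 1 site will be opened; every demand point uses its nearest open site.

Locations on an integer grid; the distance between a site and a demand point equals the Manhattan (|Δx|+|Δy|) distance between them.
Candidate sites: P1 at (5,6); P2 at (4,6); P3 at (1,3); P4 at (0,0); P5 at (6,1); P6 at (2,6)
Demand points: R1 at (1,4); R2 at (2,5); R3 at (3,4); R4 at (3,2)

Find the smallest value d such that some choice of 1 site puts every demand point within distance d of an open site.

Open {P3}.
  Farthest demand point is R2 at distance 3 (to P3); all others are ≤ 3.
With {P2} the worst case is 5.
With {P6} the worst case is 5.
No size-1 selection achieves below 3.

3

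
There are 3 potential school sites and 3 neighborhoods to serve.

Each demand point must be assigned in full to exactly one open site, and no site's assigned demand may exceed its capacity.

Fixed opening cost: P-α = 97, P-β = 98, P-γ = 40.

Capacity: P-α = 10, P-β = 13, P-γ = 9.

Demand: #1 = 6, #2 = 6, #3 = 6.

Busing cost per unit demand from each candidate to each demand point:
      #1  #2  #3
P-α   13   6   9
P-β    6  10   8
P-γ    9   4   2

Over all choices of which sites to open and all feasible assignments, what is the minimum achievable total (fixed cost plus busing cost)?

246

Open {P-β, P-γ}; cheapest assignment that respects the capacities:
  P-β (cap 13, load 12): #1, #3 — cost 6×6 + 6×8 = 84
  P-γ (cap 9, load 6): #2 — cost 6×4 = 24
  Shipping 108, fixed 138 → total 246.
  Any other capacity-feasible assignment to {P-β, P-γ} ships for at least 108.
Compare {P-α, P-β}: its best feasible assignment gives total 315.
Compare {P-α, P-β, P-γ}: its best feasible assignment gives total 319.
Every other set of open sites that can feasibly serve all demand totals ≥ 315 even under its best assignment. Minimum: 246.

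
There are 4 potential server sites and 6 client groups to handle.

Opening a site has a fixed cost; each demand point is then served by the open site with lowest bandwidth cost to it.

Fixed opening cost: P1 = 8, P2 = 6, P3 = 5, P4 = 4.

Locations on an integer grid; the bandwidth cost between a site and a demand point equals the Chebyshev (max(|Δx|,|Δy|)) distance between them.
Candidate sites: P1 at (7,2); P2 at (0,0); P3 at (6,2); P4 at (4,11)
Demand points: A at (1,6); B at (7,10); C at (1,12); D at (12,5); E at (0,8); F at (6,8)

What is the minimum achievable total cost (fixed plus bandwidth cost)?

Open {P4}: assign each demand point to its cheapest open site.
  A→P4 5, B→P4 3, C→P4 3, D→P4 8, E→P4 4, F→P4 3
  bandwidth cost 26, fixed 4 → total 30.
Compare {P3, P4}: bandwidth cost 24 + fixed 9 = 33.
Compare {P1, P4}: bandwidth cost 23 + fixed 12 = 35.
Compare {P2, P4}: bandwidth cost 26 + fixed 10 = 36.
All other subsets cost ≥ 33. Minimum total cost: 30.

30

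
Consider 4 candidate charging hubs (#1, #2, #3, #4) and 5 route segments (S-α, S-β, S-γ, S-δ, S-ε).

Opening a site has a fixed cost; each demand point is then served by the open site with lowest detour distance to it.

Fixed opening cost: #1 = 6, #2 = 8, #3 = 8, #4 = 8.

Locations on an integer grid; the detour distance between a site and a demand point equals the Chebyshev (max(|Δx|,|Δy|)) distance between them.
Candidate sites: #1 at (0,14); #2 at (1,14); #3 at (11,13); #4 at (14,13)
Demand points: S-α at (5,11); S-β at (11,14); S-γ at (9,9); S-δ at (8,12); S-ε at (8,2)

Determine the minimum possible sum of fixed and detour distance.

Open {#3}: assign each demand point to its cheapest open site.
  S-α→#3 6, S-β→#3 1, S-γ→#3 4, S-δ→#3 3, S-ε→#3 11
  detour distance 25, fixed 8 → total 33.
Compare {#1, #3}: detour distance 24 + fixed 14 = 38.
Compare {#2, #3}: detour distance 23 + fixed 16 = 39.
Compare {#3, #4}: detour distance 25 + fixed 16 = 41.
All other subsets cost ≥ 38. Minimum total cost: 33.

33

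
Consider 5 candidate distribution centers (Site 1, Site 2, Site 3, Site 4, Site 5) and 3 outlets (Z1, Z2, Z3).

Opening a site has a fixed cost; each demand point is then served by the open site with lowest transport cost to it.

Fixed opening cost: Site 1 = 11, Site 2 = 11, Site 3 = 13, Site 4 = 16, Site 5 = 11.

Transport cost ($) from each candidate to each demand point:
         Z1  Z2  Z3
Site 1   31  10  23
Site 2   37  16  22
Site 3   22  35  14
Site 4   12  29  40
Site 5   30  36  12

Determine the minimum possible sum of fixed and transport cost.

70

Open {Site 1, Site 3}: assign each demand point to its cheapest open site.
  Z1→Site 3 22, Z2→Site 1 10, Z3→Site 3 14
  transport cost 46, fixed 24 → total 70.
Compare {Site 1, Site 4}: transport cost 45 + fixed 27 = 72.
Compare {Site 1, Site 4, Site 5}: transport cost 34 + fixed 38 = 72.
Compare {Site 1, Site 5}: transport cost 52 + fixed 22 = 74.
All other subsets cost ≥ 72. Minimum total cost: 70.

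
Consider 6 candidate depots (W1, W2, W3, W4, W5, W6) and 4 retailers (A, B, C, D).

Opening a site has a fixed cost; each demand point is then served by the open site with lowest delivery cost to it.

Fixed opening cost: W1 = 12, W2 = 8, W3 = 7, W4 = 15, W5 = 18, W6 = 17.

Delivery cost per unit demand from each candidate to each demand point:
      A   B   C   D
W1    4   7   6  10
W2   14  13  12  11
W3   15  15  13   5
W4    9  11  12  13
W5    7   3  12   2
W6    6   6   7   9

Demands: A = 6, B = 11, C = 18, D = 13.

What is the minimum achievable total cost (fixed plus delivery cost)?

221

Open {W1, W5}: assign each demand point to its cheapest open site.
  A→W1 6×4=24, B→W5 11×3=33, C→W1 18×6=108, D→W5 13×2=26
  delivery cost 191, fixed 30 → total 221.
Compare {W1, W3, W5}: delivery cost 191 + fixed 37 = 228.
Compare {W1, W2, W5}: delivery cost 191 + fixed 38 = 229.
Compare {W1, W4, W5}: delivery cost 191 + fixed 45 = 236.
All other subsets cost ≥ 228. Minimum total cost: 221.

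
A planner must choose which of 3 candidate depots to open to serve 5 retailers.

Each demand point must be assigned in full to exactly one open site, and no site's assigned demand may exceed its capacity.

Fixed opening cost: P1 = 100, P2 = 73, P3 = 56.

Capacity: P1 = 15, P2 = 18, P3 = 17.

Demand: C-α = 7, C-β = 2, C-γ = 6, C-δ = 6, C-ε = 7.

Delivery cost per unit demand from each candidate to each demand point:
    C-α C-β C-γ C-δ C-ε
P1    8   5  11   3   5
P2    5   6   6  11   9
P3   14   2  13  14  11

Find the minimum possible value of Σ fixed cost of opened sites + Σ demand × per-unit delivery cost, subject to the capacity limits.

307

Open {P1, P2}; cheapest assignment that respects the capacities:
  P1 (cap 15, load 15): C-β, C-δ, C-ε — cost 2×5 + 6×3 + 7×5 = 63
  P2 (cap 18, load 13): C-α, C-γ — cost 7×5 + 6×6 = 71
  Shipping 134, fixed 173 → total 307.
  Any other capacity-feasible assignment to {P1, P2} ships for at least 134.
Compare {P1, P2, P3}: its best feasible assignment gives total 357.
Compare {P2, P3}: its best feasible assignment gives total 365.
Every other set of open sites that can feasibly serve all demand totals ≥ 357 even under its best assignment. Minimum: 307.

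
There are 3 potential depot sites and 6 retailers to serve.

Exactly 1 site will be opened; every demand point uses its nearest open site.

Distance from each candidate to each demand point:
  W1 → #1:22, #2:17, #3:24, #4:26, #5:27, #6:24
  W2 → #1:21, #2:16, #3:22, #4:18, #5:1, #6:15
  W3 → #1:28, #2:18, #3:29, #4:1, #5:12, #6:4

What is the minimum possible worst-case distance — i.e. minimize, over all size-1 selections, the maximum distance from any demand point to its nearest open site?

Open {W2}.
  Farthest demand point is #3 at distance 22 (to W2); all others are ≤ 22.
With {W1} the worst case is 27.
With {W3} the worst case is 29.
No size-1 selection achieves below 22.

22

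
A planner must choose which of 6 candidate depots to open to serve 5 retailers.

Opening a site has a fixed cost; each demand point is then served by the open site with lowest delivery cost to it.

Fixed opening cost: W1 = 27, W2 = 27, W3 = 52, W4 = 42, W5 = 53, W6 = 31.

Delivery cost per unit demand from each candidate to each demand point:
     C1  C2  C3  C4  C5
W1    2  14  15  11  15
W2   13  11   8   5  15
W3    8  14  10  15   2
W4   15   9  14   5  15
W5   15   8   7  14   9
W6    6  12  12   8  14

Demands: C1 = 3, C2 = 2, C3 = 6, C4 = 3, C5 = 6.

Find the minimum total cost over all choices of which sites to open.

Open {W2, W3}: assign each demand point to its cheapest open site.
  C1→W3 3×8=24, C2→W2 2×11=22, C3→W2 6×8=48, C4→W2 3×5=15, C5→W3 6×2=12
  delivery cost 121, fixed 79 → total 200.
Compare {W1, W2, W3}: delivery cost 103 + fixed 106 = 209.
Compare {W1, W3}: delivery cost 139 + fixed 79 = 218.
Compare {W3}: delivery cost 169 + fixed 52 = 221.
All other subsets cost ≥ 209. Minimum total cost: 200.

200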